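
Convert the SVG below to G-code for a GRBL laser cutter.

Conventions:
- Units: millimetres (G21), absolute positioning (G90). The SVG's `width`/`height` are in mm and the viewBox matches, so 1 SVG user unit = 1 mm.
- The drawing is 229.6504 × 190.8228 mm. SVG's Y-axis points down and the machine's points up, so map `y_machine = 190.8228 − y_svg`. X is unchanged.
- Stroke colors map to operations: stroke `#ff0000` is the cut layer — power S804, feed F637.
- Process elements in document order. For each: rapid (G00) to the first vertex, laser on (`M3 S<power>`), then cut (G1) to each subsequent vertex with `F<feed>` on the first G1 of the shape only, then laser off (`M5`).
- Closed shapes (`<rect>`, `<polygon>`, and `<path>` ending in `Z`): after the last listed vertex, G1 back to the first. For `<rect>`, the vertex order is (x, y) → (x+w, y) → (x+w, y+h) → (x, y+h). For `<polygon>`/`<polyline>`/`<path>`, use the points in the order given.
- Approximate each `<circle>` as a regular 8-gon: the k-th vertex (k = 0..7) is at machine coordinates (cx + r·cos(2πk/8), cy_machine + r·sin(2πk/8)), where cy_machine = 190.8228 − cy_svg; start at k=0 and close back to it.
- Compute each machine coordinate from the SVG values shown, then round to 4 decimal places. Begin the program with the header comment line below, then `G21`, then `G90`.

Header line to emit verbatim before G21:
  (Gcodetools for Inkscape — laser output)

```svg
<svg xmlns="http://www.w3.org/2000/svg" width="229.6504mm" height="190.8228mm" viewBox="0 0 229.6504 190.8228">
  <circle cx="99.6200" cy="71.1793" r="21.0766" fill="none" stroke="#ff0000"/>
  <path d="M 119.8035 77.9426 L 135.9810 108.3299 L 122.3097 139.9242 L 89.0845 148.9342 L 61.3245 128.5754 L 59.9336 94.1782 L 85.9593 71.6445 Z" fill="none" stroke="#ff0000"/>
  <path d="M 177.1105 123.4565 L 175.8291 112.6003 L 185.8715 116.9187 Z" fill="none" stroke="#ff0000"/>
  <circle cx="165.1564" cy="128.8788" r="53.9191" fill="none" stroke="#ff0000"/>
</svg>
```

(Gcodetools for Inkscape — laser output)
G21
G90
G00 X120.6966 Y119.6435
M3 S804
G1 X114.5234 Y134.5469 F637
G1 X99.6200 Y140.7201
G1 X84.7166 Y134.5469
G1 X78.5434 Y119.6435
G1 X84.7166 Y104.7401
G1 X99.6200 Y98.5669
G1 X114.5234 Y104.7401
G1 X120.6966 Y119.6435
M5
G00 X119.8035 Y112.8802
M3 S804
G1 X135.9810 Y82.4929 F637
G1 X122.3097 Y50.8986
G1 X89.0845 Y41.8886
G1 X61.3245 Y62.2474
G1 X59.9336 Y96.6446
G1 X85.9593 Y119.1783
G1 X119.8035 Y112.8802
M5
G00 X177.1105 Y67.3663
M3 S804
G1 X175.8291 Y78.2225 F637
G1 X185.8715 Y73.9041
G1 X177.1105 Y67.3663
M5
G00 X219.0755 Y61.9440
M3 S804
G1 X203.2830 Y100.0706 F637
G1 X165.1564 Y115.8631
G1 X127.0298 Y100.0706
G1 X111.2373 Y61.9440
G1 X127.0298 Y23.8174
G1 X165.1564 Y8.0249
G1 X203.2830 Y23.8174
G1 X219.0755 Y61.9440
M5

viewBox `0 0 229.6504 190.8228` with mm width/height → 1 unit = 1 mm. Flip: y_m = 190.8228 − y_svg.

**Shape 1** — `<circle>` circle, stroke `#ff0000` → cut (S804, F637). Machine vertices: (120.6966,119.6435) → (114.5234,134.5469) → (99.6200,140.7201) → (84.7166,134.5469) → (78.5434,119.6435) → (84.7166,104.7401) → (99.6200,98.5669) → (114.5234,104.7401) → (120.6966,119.6435). Closed: final G1 returns to the first vertex.

**Shape 2** — `<path>` regular polygon, stroke `#ff0000` → cut (S804, F637). Machine vertices: (119.8035,112.8802) → (135.9810,82.4929) → (122.3097,50.8986) → (89.0845,41.8886) → (61.3245,62.2474) → (59.9336,96.6446) → (85.9593,119.1783) → (119.8035,112.8802). Closed: final G1 returns to the first vertex.

**Shape 3** — `<path>` regular polygon, stroke `#ff0000` → cut (S804, F637). Machine vertices: (177.1105,67.3663) → (175.8291,78.2225) → (185.8715,73.9041) → (177.1105,67.3663). Closed: final G1 returns to the first vertex.

**Shape 4** — `<circle>` circle, stroke `#ff0000` → cut (S804, F637). Machine vertices: (219.0755,61.9440) → (203.2830,100.0706) → (165.1564,115.8631) → (127.0298,100.0706) → (111.2373,61.9440) → (127.0298,23.8174) → (165.1564,8.0249) → (203.2830,23.8174) → (219.0755,61.9440). Closed: final G1 returns to the first vertex.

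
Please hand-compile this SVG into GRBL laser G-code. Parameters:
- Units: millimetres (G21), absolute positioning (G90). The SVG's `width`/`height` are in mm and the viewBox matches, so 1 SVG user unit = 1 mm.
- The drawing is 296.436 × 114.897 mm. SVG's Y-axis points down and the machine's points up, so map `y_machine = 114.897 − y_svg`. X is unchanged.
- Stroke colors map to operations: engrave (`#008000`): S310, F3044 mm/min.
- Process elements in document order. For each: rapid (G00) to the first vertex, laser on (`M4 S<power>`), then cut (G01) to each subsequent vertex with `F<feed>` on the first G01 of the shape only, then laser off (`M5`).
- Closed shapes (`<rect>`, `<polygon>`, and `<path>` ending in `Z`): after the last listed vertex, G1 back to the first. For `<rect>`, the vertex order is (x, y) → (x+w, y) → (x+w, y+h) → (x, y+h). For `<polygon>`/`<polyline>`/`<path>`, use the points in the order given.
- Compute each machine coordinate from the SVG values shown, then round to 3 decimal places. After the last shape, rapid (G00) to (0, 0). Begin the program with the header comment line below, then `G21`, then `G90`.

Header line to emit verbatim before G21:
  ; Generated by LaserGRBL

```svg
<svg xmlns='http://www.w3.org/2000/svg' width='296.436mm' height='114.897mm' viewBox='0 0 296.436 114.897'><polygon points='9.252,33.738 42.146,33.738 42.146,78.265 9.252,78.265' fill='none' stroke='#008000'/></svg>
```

; Generated by LaserGRBL
G21
G90
G00 X9.252 Y81.159
M4 S310
G01 X42.146 Y81.159 F3044
G01 X42.146 Y36.632
G01 X9.252 Y36.632
G01 X9.252 Y81.159
M5
G00 X0.000 Y0.000

Since the viewBox matches the mm dimensions, user units are millimetres directly. The only transform is the Y-flip y_m = 114.897 − y_svg.

Shape 1 is a rectangle drawn with `<polygon>`. Its stroke #008000 means engrave at S310, F3044. After flipping Y the toolpath is (9.252,81.159) → (42.146,81.159) → (42.146,36.632) → (9.252,36.632) → (9.252,81.159), returning to the start.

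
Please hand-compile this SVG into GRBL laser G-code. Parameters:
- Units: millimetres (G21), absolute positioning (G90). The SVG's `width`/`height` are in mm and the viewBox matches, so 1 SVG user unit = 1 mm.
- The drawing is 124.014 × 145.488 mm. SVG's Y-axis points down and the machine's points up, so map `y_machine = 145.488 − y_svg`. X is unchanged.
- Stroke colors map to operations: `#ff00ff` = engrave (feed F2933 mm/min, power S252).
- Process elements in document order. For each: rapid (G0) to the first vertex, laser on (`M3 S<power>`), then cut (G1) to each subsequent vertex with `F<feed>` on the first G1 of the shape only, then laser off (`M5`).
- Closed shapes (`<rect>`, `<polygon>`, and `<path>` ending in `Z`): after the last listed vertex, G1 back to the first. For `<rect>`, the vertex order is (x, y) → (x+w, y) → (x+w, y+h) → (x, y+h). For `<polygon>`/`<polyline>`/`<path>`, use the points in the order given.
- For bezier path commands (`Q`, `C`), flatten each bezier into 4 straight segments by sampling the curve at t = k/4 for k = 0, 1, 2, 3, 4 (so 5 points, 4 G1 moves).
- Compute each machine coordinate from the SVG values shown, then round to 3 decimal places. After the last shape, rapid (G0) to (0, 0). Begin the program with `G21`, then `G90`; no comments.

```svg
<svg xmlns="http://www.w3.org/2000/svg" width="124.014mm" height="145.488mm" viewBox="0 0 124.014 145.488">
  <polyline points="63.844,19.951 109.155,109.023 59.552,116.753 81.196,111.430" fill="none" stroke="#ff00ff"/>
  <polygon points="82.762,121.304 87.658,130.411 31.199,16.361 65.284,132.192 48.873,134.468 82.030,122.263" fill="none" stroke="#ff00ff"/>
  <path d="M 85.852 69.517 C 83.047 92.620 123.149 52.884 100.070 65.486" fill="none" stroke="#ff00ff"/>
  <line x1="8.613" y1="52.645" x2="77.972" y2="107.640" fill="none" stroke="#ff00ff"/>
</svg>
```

G21
G90
G0 X63.844 Y125.537
M3 S252
G1 X109.155 Y36.465 F2933
G1 X59.552 Y28.735
G1 X81.196 Y34.058
M5
G0 X82.762 Y24.184
M3 S252
G1 X87.658 Y15.077 F2933
G1 X31.199 Y129.127
G1 X65.284 Y13.296
G1 X48.873 Y11.020
G1 X82.030 Y23.225
G1 X82.762 Y24.184
M5
G0 X85.852 Y75.971
M3 S252
G1 X90.136 Y68.626 F2933
G1 X100.564 Y74.049
G1 X107.190 Y81.440
G1 X100.070 Y80.002
M5
G0 X8.613 Y92.843
M3 S252
G1 X77.972 Y37.848 F2933
M5
G0 X0.000 Y0.000

Since the viewBox matches the mm dimensions, user units are millimetres directly. The only transform is the Y-flip y_m = 145.488 − y_svg.

Shape 1 is a open polyline drawn with `<polyline>`. Its stroke #ff00ff means engrave at S252, F2933. After flipping Y the toolpath is (63.844,125.537) → (109.155,36.465) → (59.552,28.735) → (81.196,34.058).

Shape 2 is a closed polygon drawn with `<polygon>`. Its stroke #ff00ff means engrave at S252, F2933. After flipping Y the toolpath is (82.762,24.184) → (87.658,15.077) → (31.199,129.127) → (65.284,13.296) → (48.873,11.020) → (82.030,23.225) → (82.762,24.184), returning to the start.

Shape 3 is a cubic bezier drawn with `<path>`. Its stroke #ff00ff means engrave at S252, F2933. After flipping Y the toolpath is (85.852,75.971) → (90.136,68.626) → (100.564,74.049) → (107.190,81.440) → (100.070,80.002).

Shape 4 is a line segment drawn with `<line>`. Its stroke #ff00ff means engrave at S252, F2933. After flipping Y the toolpath is (8.613,92.843) → (77.972,37.848).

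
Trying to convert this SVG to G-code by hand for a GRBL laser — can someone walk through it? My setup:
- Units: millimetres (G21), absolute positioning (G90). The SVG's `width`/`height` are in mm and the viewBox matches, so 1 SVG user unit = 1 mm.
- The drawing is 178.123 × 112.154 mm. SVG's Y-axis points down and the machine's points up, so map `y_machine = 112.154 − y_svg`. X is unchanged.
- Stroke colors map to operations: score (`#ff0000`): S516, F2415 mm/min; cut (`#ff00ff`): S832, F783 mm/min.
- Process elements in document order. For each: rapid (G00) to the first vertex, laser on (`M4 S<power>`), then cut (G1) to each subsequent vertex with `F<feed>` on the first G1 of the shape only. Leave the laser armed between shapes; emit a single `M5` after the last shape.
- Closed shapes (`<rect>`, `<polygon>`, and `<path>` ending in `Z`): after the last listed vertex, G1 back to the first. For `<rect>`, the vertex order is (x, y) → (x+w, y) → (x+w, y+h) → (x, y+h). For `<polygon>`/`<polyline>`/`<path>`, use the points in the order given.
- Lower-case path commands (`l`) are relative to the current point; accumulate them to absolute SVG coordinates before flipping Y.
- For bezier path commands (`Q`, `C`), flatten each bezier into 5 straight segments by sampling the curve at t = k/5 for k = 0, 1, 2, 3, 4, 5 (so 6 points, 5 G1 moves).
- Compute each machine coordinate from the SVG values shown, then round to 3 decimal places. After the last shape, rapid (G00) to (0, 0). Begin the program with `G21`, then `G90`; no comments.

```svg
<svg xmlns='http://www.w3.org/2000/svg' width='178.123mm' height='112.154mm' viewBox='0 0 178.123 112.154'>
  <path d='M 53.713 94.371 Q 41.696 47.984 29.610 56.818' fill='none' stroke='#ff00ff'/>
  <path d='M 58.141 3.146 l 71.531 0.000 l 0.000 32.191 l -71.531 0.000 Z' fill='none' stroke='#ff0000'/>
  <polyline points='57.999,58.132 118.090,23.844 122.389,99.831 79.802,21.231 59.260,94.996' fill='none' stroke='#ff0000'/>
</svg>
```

G21
G90
G00 X53.713 Y17.783
M4 S832
G1 X48.903 Y34.129 F783
G1 X44.088 Y46.057
G1 X39.268 Y53.568
G1 X34.442 Y56.661
G1 X29.610 Y55.336
G00 X58.141 Y109.008
M4 S516
G1 X129.672 Y109.008 F2415
G1 X129.672 Y76.817
G1 X58.141 Y76.817
G1 X58.141 Y109.008
G00 X57.999 Y54.022
M4 S516
G1 X118.090 Y88.310 F2415
G1 X122.389 Y12.323
G1 X79.802 Y90.923
G1 X59.260 Y17.158
M5
G00 X0.000 Y0.000

Since the viewBox matches the mm dimensions, user units are millimetres directly. The only transform is the Y-flip y_m = 112.154 − y_svg.

Shape 1 is a quadratic bezier drawn with `<path>`. Its stroke #ff00ff means cut at S832, F783. After flipping Y the toolpath is (53.713,17.783) → (48.903,34.129) → (44.088,46.057) → (39.268,53.568) → (34.442,56.661) → (29.610,55.336).

Shape 2 is a rectangle drawn with `<path>`. Its stroke #ff0000 means score at S516, F2415. After flipping Y the toolpath is (58.141,109.008) → (129.672,109.008) → (129.672,76.817) → (58.141,76.817) → (58.141,109.008), returning to the start.

Shape 3 is a open polyline drawn with `<polyline>`. Its stroke #ff0000 means score at S516, F2415. After flipping Y the toolpath is (57.999,54.022) → (118.090,88.310) → (122.389,12.323) → (79.802,90.923) → (59.260,17.158).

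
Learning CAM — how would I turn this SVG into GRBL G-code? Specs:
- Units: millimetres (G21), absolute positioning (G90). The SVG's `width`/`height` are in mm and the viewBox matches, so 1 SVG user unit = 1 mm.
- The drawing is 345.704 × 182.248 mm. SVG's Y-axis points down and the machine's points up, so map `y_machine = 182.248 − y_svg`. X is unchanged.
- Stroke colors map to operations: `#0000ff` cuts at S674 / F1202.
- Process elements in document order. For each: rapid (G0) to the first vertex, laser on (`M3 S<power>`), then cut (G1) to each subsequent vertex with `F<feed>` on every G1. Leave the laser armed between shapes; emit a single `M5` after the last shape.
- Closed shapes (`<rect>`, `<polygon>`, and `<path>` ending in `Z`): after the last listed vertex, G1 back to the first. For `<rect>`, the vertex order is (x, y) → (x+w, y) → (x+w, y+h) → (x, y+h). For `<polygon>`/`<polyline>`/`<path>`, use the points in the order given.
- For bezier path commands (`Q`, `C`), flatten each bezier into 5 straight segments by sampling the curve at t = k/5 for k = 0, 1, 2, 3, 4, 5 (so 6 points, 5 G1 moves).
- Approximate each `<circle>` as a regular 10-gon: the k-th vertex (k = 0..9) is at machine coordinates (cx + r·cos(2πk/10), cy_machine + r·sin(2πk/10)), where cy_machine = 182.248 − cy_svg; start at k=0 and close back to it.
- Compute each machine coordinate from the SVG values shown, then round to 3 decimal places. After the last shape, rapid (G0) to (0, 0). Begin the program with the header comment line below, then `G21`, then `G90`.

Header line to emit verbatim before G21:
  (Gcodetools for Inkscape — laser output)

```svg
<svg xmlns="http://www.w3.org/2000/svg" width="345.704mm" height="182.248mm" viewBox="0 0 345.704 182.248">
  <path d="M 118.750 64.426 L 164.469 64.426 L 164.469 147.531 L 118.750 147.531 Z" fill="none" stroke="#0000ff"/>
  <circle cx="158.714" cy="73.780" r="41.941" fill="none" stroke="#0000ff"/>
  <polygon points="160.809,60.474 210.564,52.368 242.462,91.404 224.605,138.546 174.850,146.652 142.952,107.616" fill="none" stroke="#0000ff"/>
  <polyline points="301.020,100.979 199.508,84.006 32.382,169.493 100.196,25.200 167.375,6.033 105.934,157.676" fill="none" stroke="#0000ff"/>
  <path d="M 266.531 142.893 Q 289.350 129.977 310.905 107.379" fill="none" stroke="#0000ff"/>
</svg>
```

viewBox `0 0 345.704 182.248` with mm width/height → 1 unit = 1 mm. Flip: y_m = 182.248 − y_svg.

**Shape 1** — `<path>` rectangle, stroke `#0000ff` → cut (S674, F1202). Machine vertices: (118.750,117.822) → (164.469,117.822) → (164.469,34.717) → (118.750,34.717) → (118.750,117.822). Closed: final G1 returns to the first vertex.

**Shape 2** — `<circle>` circle, stroke `#0000ff` → cut (S674, F1202). Machine vertices: (200.655,108.468) → (192.645,133.120) → (171.674,148.356) → (145.754,148.356) → (124.783,133.120) → (116.773,108.468) → (124.783,83.816) → (145.754,68.580) → (171.674,68.580) → (192.645,83.816) → (200.655,108.468). Closed: final G1 returns to the first vertex.

**Shape 3** — `<polygon>` regular polygon, stroke `#0000ff` → cut (S674, F1202). Machine vertices: (160.809,121.774) → (210.564,129.880) → (242.462,90.844) → (224.605,43.702) → (174.850,35.596) → (142.952,74.632) → (160.809,121.774). Closed: final G1 returns to the first vertex.

**Shape 4** — `<polyline>` open polyline, stroke `#0000ff` → cut (S674, F1202). Machine vertices: (301.020,81.269) → (199.508,98.242) → (32.382,12.755) → (100.196,157.048) → (167.375,176.215) → (105.934,24.572). Open path.

**Shape 5** — `<path>` quadratic bezier, stroke `#0000ff` → cut (S674, F1202). Control points (SVG): P0=(266.531,142.893), P1=(289.350,129.977), P2=(310.905,107.379); sampled at t=k/5. Machine vertices: (266.531,39.355) → (275.608,44.909) → (284.584,51.237) → (293.459,58.340) → (302.232,66.217) → (310.905,74.869). Open path.

(Gcodetools for Inkscape — laser output)
G21
G90
G0 X118.750 Y117.822
M3 S674
G1 X164.469 Y117.822 F1202
G1 X164.469 Y34.717 F1202
G1 X118.750 Y34.717 F1202
G1 X118.750 Y117.822 F1202
G0 X200.655 Y108.468
M3 S674
G1 X192.645 Y133.120 F1202
G1 X171.674 Y148.356 F1202
G1 X145.754 Y148.356 F1202
G1 X124.783 Y133.120 F1202
G1 X116.773 Y108.468 F1202
G1 X124.783 Y83.816 F1202
G1 X145.754 Y68.580 F1202
G1 X171.674 Y68.580 F1202
G1 X192.645 Y83.816 F1202
G1 X200.655 Y108.468 F1202
G0 X160.809 Y121.774
M3 S674
G1 X210.564 Y129.880 F1202
G1 X242.462 Y90.844 F1202
G1 X224.605 Y43.702 F1202
G1 X174.850 Y35.596 F1202
G1 X142.952 Y74.632 F1202
G1 X160.809 Y121.774 F1202
G0 X301.020 Y81.269
M3 S674
G1 X199.508 Y98.242 F1202
G1 X32.382 Y12.755 F1202
G1 X100.196 Y157.048 F1202
G1 X167.375 Y176.215 F1202
G1 X105.934 Y24.572 F1202
G0 X266.531 Y39.355
M3 S674
G1 X275.608 Y44.909 F1202
G1 X284.584 Y51.237 F1202
G1 X293.459 Y58.340 F1202
G1 X302.232 Y66.217 F1202
G1 X310.905 Y74.869 F1202
M5
G0 X0.000 Y0.000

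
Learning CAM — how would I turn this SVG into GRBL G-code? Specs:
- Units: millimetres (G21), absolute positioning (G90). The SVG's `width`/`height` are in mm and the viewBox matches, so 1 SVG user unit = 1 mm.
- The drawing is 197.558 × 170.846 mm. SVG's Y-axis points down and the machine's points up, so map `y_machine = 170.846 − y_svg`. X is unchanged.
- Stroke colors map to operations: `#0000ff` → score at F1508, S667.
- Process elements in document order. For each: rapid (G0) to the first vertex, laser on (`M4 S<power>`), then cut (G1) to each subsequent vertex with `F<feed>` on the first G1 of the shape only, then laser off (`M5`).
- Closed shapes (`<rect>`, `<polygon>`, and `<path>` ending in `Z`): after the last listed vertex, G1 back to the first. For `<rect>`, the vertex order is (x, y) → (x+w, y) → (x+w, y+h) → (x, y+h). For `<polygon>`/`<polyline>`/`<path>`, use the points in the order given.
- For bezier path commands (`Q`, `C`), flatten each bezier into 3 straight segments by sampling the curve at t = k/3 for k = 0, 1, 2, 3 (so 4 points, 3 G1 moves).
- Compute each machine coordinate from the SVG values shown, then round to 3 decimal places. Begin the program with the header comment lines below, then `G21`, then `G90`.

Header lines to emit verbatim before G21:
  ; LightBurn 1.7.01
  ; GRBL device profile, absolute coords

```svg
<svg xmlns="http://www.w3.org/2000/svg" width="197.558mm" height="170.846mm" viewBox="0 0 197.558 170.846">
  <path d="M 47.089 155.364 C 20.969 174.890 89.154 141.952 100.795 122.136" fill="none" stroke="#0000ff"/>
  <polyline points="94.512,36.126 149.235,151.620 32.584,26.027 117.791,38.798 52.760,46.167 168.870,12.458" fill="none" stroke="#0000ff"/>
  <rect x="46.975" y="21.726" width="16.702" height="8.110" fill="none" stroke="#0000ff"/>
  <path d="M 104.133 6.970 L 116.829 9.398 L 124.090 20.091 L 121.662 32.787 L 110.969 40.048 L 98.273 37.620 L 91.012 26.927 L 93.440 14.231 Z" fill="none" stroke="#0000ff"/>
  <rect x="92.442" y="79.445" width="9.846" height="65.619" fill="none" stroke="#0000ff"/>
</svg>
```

; LightBurn 1.7.01
; GRBL device profile, absolute coords
G21
G90
G0 X47.089 Y15.482
M4 S667
G1 X46.817 Y11.015 F1508
G1 X75.893 Y26.949
G1 X100.795 Y48.710
M5
G0 X94.512 Y134.720
M4 S667
G1 X149.235 Y19.226 F1508
G1 X32.584 Y144.819
G1 X117.791 Y132.048
G1 X52.760 Y124.679
G1 X168.870 Y158.388
M5
G0 X46.975 Y149.120
M4 S667
G1 X63.677 Y149.120 F1508
G1 X63.677 Y141.010
G1 X46.975 Y141.010
G1 X46.975 Y149.120
M5
G0 X104.133 Y163.876
M4 S667
G1 X116.829 Y161.448 F1508
G1 X124.090 Y150.755
G1 X121.662 Y138.059
G1 X110.969 Y130.798
G1 X98.273 Y133.226
G1 X91.012 Y143.919
G1 X93.440 Y156.615
G1 X104.133 Y163.876
M5
G0 X92.442 Y91.401
M4 S667
G1 X102.288 Y91.401 F1508
G1 X102.288 Y25.782
G1 X92.442 Y25.782
G1 X92.442 Y91.401
M5

viewBox `0 0 197.558 170.846` with mm width/height → 1 unit = 1 mm. Flip: y_m = 170.846 − y_svg.

**Shape 1** — `<path>` cubic bezier, stroke `#0000ff` → score (S667, F1508). Control points (SVG): P0=(47.089,155.364), P1=(20.969,174.890), P2=(89.154,141.952), P3=(100.795,122.136); sampled at t=k/3. Machine vertices: (47.089,15.482) → (46.817,11.015) → (75.893,26.949) → (100.795,48.710). Open path.

**Shape 2** — `<polyline>` open polyline, stroke `#0000ff` → score (S667, F1508). Machine vertices: (94.512,134.720) → (149.235,19.226) → (32.584,144.819) → (117.791,132.048) → (52.760,124.679) → (168.870,158.388). Open path.

**Shape 3** — `<rect>` rectangle, stroke `#0000ff` → score (S667, F1508). Machine vertices: (46.975,149.120) → (63.677,149.120) → (63.677,141.010) → (46.975,141.010) → (46.975,149.120). Closed: final G1 returns to the first vertex.

**Shape 4** — `<path>` regular polygon, stroke `#0000ff` → score (S667, F1508). Machine vertices: (104.133,163.876) → (116.829,161.448) → (124.090,150.755) → (121.662,138.059) → (110.969,130.798) → (98.273,133.226) → (91.012,143.919) → (93.440,156.615) → (104.133,163.876). Closed: final G1 returns to the first vertex.

**Shape 5** — `<rect>` rectangle, stroke `#0000ff` → score (S667, F1508). Machine vertices: (92.442,91.401) → (102.288,91.401) → (102.288,25.782) → (92.442,25.782) → (92.442,91.401). Closed: final G1 returns to the first vertex.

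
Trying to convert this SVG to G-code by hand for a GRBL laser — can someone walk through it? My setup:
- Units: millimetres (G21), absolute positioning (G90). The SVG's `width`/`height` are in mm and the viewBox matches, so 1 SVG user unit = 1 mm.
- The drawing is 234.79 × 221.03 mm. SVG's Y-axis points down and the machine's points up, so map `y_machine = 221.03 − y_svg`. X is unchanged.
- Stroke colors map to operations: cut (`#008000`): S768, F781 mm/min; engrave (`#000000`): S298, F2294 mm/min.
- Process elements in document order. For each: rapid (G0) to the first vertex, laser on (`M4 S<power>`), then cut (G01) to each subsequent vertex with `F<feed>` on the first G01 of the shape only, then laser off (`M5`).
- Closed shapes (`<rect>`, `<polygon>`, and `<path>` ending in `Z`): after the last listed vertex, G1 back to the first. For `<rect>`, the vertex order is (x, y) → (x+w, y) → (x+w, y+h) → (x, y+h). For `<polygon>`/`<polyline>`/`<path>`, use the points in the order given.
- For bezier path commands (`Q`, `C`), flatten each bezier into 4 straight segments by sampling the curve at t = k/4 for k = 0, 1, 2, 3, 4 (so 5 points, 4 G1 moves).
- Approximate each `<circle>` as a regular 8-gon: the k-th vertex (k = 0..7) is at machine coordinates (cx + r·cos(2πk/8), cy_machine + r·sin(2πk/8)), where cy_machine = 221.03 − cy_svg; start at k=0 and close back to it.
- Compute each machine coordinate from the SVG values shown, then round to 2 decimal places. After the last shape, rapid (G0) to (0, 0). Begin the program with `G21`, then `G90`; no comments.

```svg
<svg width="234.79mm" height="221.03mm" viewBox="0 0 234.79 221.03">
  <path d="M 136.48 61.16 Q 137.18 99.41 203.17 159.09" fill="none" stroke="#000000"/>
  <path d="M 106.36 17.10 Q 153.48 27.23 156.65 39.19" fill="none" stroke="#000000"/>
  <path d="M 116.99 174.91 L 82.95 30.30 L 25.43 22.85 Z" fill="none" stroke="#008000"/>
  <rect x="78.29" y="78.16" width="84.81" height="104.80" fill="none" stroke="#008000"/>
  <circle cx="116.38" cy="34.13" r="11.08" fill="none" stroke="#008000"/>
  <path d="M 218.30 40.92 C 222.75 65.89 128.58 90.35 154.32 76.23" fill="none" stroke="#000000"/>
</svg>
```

viewBox `0 0 234.79 221.03` with mm width/height → 1 unit = 1 mm. Flip: y_m = 221.03 − y_svg.

**Shape 1** — `<path>` quadratic bezier, stroke `#000000` → engrave (S298, F2294). Control points (SVG): P0=(136.48,61.16), P1=(137.18,99.41), P2=(203.17,159.09); sampled at t=k/4. Machine vertices: (136.48,159.87) → (140.91,139.41) → (153.50,116.26) → (174.26,90.44) → (203.17,61.94). Open path.

**Shape 2** — `<path>` quadratic bezier, stroke `#000000` → engrave (S298, F2294). Control points (SVG): P0=(106.36,17.10), P1=(153.48,27.23), P2=(156.65,39.19); sampled at t=k/4. Machine vertices: (106.36,203.93) → (127.17,198.75) → (142.49,193.34) → (152.32,187.71) → (156.65,181.84). Open path.

**Shape 3** — `<path>` closed polygon, stroke `#008000` → cut (S768, F781). Machine vertices: (116.99,46.12) → (82.95,190.73) → (25.43,198.18) → (116.99,46.12). Closed: final G1 returns to the first vertex.

**Shape 4** — `<rect>` rectangle, stroke `#008000` → cut (S768, F781). Machine vertices: (78.29,142.87) → (163.10,142.87) → (163.10,38.07) → (78.29,38.07) → (78.29,142.87). Closed: final G1 returns to the first vertex.

**Shape 5** — `<circle>` circle, stroke `#008000` → cut (S768, F781). Machine vertices: (127.46,186.90) → (124.21,194.73) → (116.38,197.98) → (108.55,194.73) → (105.30,186.90) → (108.55,179.07) → (116.38,175.82) → (124.21,179.07) → (127.46,186.90). Closed: final G1 returns to the first vertex.

**Shape 6** — `<path>` cubic bezier, stroke `#000000` → engrave (S298, F2294). Control points (SVG): P0=(218.30,40.92), P1=(222.75,65.89), P2=(128.58,90.35), P3=(154.32,76.23); sampled at t=k/4. Machine vertices: (218.30,180.11) → (206.56,162.07) → (178.33,147.80) → (154.08,140.85) → (154.32,144.80). Open path.

G21
G90
G0 X136.48 Y159.87
M4 S298
G01 X140.91 Y139.41 F2294
G01 X153.50 Y116.26
G01 X174.26 Y90.44
G01 X203.17 Y61.94
M5
G0 X106.36 Y203.93
M4 S298
G01 X127.17 Y198.75 F2294
G01 X142.49 Y193.34
G01 X152.32 Y187.71
G01 X156.65 Y181.84
M5
G0 X116.99 Y46.12
M4 S768
G01 X82.95 Y190.73 F781
G01 X25.43 Y198.18
G01 X116.99 Y46.12
M5
G0 X78.29 Y142.87
M4 S768
G01 X163.10 Y142.87 F781
G01 X163.10 Y38.07
G01 X78.29 Y38.07
G01 X78.29 Y142.87
M5
G0 X127.46 Y186.90
M4 S768
G01 X124.21 Y194.73 F781
G01 X116.38 Y197.98
G01 X108.55 Y194.73
G01 X105.30 Y186.90
G01 X108.55 Y179.07
G01 X116.38 Y175.82
G01 X124.21 Y179.07
G01 X127.46 Y186.90
M5
G0 X218.30 Y180.11
M4 S298
G01 X206.56 Y162.07 F2294
G01 X178.33 Y147.80
G01 X154.08 Y140.85
G01 X154.32 Y144.80
M5
G0 X0.00 Y0.00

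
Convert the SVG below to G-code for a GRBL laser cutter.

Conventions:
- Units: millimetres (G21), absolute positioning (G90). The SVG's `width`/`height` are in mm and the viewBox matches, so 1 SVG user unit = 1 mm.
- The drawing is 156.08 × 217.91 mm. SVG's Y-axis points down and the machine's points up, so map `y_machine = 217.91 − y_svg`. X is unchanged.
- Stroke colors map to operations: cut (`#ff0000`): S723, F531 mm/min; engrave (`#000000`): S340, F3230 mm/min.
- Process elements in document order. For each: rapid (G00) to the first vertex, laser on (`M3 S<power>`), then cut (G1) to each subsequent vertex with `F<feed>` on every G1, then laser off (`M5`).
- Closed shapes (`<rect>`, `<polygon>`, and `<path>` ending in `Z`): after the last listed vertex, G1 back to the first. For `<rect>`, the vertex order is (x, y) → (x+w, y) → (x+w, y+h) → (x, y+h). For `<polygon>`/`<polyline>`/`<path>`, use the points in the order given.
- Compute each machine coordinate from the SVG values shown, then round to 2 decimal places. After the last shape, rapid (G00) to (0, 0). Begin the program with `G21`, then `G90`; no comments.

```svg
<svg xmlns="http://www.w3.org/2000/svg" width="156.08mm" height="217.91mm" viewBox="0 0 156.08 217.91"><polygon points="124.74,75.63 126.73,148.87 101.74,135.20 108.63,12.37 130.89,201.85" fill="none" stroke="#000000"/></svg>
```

Since the viewBox matches the mm dimensions, user units are millimetres directly. The only transform is the Y-flip y_m = 217.91 − y_svg.

Shape 1 is a closed polygon drawn with `<polygon>`. Its stroke #000000 means engrave at S340, F3230. After flipping Y the toolpath is (124.74,142.28) → (126.73,69.04) → (101.74,82.71) → (108.63,205.54) → (130.89,16.06) → (124.74,142.28), returning to the start.

G21
G90
G00 X124.74 Y142.28
M3 S340
G1 X126.73 Y69.04 F3230
G1 X101.74 Y82.71 F3230
G1 X108.63 Y205.54 F3230
G1 X130.89 Y16.06 F3230
G1 X124.74 Y142.28 F3230
M5
G00 X0.00 Y0.00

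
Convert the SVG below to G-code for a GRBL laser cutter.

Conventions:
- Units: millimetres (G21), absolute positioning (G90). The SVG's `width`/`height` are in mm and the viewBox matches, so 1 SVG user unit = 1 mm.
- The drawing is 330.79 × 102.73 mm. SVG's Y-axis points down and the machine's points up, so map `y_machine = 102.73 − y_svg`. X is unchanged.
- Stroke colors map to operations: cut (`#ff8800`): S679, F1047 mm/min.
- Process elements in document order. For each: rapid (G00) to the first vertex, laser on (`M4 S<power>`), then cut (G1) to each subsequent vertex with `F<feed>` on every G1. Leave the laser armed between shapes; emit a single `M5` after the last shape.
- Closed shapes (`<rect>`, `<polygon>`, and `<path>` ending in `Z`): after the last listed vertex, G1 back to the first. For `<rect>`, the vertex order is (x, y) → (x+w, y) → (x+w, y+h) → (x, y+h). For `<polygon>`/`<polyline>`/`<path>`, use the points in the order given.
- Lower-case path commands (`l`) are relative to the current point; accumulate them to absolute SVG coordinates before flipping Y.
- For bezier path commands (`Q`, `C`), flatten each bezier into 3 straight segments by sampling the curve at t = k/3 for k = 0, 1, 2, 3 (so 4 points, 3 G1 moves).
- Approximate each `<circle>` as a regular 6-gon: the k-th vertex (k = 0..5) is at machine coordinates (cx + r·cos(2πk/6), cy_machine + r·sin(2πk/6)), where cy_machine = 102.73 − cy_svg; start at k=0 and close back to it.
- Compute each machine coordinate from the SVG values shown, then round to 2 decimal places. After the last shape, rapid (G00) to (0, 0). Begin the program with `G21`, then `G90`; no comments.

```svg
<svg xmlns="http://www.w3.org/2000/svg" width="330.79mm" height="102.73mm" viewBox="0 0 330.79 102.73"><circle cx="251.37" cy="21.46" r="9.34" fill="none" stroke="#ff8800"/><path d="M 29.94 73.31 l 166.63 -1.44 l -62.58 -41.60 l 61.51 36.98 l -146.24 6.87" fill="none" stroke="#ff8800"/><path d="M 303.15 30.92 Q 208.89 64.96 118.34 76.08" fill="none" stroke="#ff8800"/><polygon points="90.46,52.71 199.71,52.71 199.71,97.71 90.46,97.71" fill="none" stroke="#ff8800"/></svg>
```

Since the viewBox matches the mm dimensions, user units are millimetres directly. The only transform is the Y-flip y_m = 102.73 − y_svg.

Shape 1 is a circle drawn with `<circle>`. Its stroke #ff8800 means cut at S679, F1047. After flipping Y the toolpath is (260.71,81.27) → (256.04,89.36) → (246.70,89.36) → (242.03,81.27) → (246.70,73.18) → (256.04,73.18) → (260.71,81.27), returning to the start.

Shape 2 is a open polyline drawn with `<path>`. Its stroke #ff8800 means cut at S679, F1047. After flipping Y the toolpath is (29.94,29.42) → (196.57,30.86) → (133.99,72.46) → (195.50,35.48) → (49.26,28.61).

Shape 3 is a quadratic bezier drawn with `<path>`. Its stroke #ff8800 means cut at S679, F1047. After flipping Y the toolpath is (303.15,71.81) → (240.72,51.66) → (179.12,36.61) → (118.34,26.65).

Shape 4 is a rectangle drawn with `<polygon>`. Its stroke #ff8800 means cut at S679, F1047. After flipping Y the toolpath is (90.46,50.02) → (199.71,50.02) → (199.71,5.02) → (90.46,5.02) → (90.46,50.02), returning to the start.

G21
G90
G00 X260.71 Y81.27
M4 S679
G1 X256.04 Y89.36 F1047
G1 X246.70 Y89.36 F1047
G1 X242.03 Y81.27 F1047
G1 X246.70 Y73.18 F1047
G1 X256.04 Y73.18 F1047
G1 X260.71 Y81.27 F1047
G00 X29.94 Y29.42
M4 S679
G1 X196.57 Y30.86 F1047
G1 X133.99 Y72.46 F1047
G1 X195.50 Y35.48 F1047
G1 X49.26 Y28.61 F1047
G00 X303.15 Y71.81
M4 S679
G1 X240.72 Y51.66 F1047
G1 X179.12 Y36.61 F1047
G1 X118.34 Y26.65 F1047
G00 X90.46 Y50.02
M4 S679
G1 X199.71 Y50.02 F1047
G1 X199.71 Y5.02 F1047
G1 X90.46 Y5.02 F1047
G1 X90.46 Y50.02 F1047
M5
G00 X0.00 Y0.00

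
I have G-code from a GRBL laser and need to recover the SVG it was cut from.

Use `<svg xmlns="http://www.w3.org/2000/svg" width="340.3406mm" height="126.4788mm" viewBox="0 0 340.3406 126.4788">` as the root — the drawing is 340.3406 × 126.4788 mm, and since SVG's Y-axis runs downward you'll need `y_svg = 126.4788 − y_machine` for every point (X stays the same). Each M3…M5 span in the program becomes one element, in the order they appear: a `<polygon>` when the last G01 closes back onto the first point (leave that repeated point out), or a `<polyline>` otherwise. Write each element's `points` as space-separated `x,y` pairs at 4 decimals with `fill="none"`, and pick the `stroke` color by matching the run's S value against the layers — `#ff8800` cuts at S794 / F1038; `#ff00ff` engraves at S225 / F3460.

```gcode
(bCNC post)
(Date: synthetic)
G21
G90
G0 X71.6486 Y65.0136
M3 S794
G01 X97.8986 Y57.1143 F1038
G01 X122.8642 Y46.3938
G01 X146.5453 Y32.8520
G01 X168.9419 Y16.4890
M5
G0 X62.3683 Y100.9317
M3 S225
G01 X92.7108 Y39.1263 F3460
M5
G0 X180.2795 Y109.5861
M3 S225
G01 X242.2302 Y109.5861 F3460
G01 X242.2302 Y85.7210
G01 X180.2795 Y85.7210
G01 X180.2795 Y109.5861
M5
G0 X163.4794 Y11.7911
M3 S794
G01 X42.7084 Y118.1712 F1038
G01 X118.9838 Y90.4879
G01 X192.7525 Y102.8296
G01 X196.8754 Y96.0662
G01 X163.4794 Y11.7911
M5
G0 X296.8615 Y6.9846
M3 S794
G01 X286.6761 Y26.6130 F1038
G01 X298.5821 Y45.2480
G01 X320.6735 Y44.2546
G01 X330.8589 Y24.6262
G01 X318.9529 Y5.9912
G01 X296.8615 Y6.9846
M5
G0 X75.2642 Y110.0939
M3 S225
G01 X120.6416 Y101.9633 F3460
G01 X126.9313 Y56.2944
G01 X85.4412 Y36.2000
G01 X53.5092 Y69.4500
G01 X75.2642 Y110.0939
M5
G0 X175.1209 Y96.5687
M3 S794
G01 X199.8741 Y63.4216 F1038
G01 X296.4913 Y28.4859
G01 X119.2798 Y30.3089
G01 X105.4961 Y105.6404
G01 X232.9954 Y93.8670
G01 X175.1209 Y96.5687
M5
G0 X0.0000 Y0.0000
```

<svg xmlns="http://www.w3.org/2000/svg" width="340.3406mm" height="126.4788mm" viewBox="0 0 340.3406 126.4788">
  <polyline points="71.6486,61.4652 97.8986,69.3645 122.8642,80.0850 146.5453,93.6268 168.9419,109.9898" fill="none" stroke="#ff8800"/>
  <polyline points="62.3683,25.5471 92.7108,87.3525" fill="none" stroke="#ff00ff"/>
  <polygon points="180.2795,16.8927 242.2302,16.8927 242.2302,40.7578 180.2795,40.7578" fill="none" stroke="#ff00ff"/>
  <polygon points="163.4794,114.6877 42.7084,8.3076 118.9838,35.9909 192.7525,23.6492 196.8754,30.4126" fill="none" stroke="#ff8800"/>
  <polygon points="296.8615,119.4942 286.6761,99.8658 298.5821,81.2308 320.6735,82.2242 330.8589,101.8526 318.9529,120.4876" fill="none" stroke="#ff8800"/>
  <polygon points="75.2642,16.3849 120.6416,24.5155 126.9313,70.1844 85.4412,90.2788 53.5092,57.0288" fill="none" stroke="#ff00ff"/>
  <polygon points="175.1209,29.9101 199.8741,63.0572 296.4913,97.9929 119.2798,96.1699 105.4961,20.8384 232.9954,32.6118" fill="none" stroke="#ff8800"/>
</svg>

y_svg = 126.4788 − y_m.

[1] S794→`#ff8800` (cut); open run; points: 71.6486,61.4652 97.8986,69.3645 122.8642,80.0850 146.5453,93.6268 168.9419,109.9898

[2] S225→`#ff00ff` (engrave); open run; points: 62.3683,25.5471 92.7108,87.3525

[3] S225→`#ff00ff` (engrave); closed run; points: 180.2795,16.8927 242.2302,16.8927 242.2302,40.7578 180.2795,40.7578

[4] S794→`#ff8800` (cut); closed run; points: 163.4794,114.6877 42.7084,8.3076 118.9838,35.9909 192.7525,23.6492 196.8754,30.4126

[5] S794→`#ff8800` (cut); closed run; points: 296.8615,119.4942 286.6761,99.8658 298.5821,81.2308 320.6735,82.2242 330.8589,101.8526 318.9529,120.4876

[6] S225→`#ff00ff` (engrave); closed run; points: 75.2642,16.3849 120.6416,24.5155 126.9313,70.1844 85.4412,90.2788 53.5092,57.0288

[7] S794→`#ff8800` (cut); closed run; points: 175.1209,29.9101 199.8741,63.0572 296.4913,97.9929 119.2798,96.1699 105.4961,20.8384 232.9954,32.6118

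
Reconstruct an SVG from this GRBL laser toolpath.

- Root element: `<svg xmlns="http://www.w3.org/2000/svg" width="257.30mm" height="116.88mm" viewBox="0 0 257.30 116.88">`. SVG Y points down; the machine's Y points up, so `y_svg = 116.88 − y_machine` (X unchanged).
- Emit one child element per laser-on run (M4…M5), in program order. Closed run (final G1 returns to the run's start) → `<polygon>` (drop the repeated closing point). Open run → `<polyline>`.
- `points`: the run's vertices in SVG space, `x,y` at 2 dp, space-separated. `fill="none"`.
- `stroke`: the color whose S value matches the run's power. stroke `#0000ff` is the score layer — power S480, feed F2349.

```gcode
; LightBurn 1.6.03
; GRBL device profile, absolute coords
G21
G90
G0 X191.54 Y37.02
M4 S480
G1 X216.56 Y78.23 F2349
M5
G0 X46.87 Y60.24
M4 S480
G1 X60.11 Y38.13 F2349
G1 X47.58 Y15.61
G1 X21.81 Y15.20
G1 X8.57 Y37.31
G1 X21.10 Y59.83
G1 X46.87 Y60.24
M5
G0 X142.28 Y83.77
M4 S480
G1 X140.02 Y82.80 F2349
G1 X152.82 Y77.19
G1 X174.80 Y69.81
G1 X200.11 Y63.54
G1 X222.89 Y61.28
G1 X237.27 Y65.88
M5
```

<svg xmlns="http://www.w3.org/2000/svg" width="257.30mm" height="116.88mm" viewBox="0 0 257.30 116.88">
  <polyline points="191.54,79.86 216.56,38.65" fill="none" stroke="#0000ff"/>
  <polygon points="46.87,56.64 60.11,78.75 47.58,101.27 21.81,101.68 8.57,79.57 21.10,57.05" fill="none" stroke="#0000ff"/>
  <polyline points="142.28,33.11 140.02,34.08 152.82,39.69 174.80,47.07 200.11,53.34 222.89,55.60 237.27,51.00" fill="none" stroke="#0000ff"/>
</svg>

y_svg = 116.88 − y_m. Every run uses S480, so all elements get stroke `#0000ff` (score).

[1] open run; points: 191.54,79.86 216.56,38.65

[2] closed run; points: 46.87,56.64 60.11,78.75 47.58,101.27 21.81,101.68 8.57,79.57 21.10,57.05

[3] open run; points: 142.28,33.11 140.02,34.08 152.82,39.69 174.80,47.07 200.11,53.34 222.89,55.60 237.27,51.00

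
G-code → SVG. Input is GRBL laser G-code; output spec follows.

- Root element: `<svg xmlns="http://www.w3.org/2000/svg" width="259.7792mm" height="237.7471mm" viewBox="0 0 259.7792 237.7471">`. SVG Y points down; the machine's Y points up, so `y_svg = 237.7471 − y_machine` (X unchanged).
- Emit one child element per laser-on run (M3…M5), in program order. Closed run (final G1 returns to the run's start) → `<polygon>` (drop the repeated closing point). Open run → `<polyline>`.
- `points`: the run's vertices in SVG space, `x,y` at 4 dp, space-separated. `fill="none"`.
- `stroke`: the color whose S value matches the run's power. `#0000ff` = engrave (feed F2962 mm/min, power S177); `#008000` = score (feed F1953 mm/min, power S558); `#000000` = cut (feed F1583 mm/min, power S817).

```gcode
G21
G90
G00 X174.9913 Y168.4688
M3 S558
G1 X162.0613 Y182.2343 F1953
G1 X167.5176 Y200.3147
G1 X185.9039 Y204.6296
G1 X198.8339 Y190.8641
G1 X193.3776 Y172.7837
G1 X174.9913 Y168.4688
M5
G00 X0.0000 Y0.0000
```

<svg xmlns="http://www.w3.org/2000/svg" width="259.7792mm" height="237.7471mm" viewBox="0 0 259.7792 237.7471">
  <polygon points="174.9913,69.2783 162.0613,55.5128 167.5176,37.4324 185.9039,33.1175 198.8339,46.8830 193.3776,64.9634" fill="none" stroke="#008000"/>
</svg>

y_svg = 237.7471 − y_m. Every run uses S558, so all elements get stroke `#008000` (score).

[1] closed run; points: 174.9913,69.2783 162.0613,55.5128 167.5176,37.4324 185.9039,33.1175 198.8339,46.8830 193.3776,64.9634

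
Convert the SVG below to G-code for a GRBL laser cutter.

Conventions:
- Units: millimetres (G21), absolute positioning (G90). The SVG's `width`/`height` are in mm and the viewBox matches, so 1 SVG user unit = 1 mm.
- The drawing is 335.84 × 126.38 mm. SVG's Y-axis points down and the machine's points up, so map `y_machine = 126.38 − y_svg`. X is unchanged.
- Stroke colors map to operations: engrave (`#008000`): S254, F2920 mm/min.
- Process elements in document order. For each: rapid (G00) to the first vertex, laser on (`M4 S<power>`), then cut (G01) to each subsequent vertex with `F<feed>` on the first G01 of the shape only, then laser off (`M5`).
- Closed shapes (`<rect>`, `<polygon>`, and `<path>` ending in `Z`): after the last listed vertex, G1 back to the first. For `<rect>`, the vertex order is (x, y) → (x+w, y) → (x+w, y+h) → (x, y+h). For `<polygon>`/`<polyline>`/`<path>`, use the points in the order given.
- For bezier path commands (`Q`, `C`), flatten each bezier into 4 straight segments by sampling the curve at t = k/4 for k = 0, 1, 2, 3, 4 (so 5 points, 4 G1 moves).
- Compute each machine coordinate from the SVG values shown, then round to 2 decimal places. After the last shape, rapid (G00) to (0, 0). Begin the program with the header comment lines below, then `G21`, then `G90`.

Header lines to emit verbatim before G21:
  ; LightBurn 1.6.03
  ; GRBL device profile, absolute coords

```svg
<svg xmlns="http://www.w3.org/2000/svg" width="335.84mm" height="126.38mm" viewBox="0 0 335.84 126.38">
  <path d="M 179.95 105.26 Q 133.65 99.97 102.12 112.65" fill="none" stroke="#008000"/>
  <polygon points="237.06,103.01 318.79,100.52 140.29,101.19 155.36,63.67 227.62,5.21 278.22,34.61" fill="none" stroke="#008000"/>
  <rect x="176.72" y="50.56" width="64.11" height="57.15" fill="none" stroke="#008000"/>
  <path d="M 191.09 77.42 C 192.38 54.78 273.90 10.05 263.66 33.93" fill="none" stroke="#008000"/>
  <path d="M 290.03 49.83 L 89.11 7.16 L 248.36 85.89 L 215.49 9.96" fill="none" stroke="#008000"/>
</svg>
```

; LightBurn 1.6.03
; GRBL device profile, absolute coords
G21
G90
G00 X179.95 Y21.12
M4 S254
G01 X157.72 Y22.64 F2920
G01 X137.34 Y21.92
G01 X118.81 Y18.95
G01 X102.12 Y13.73
M5
G00 X237.06 Y23.37
M4 S254
G01 X318.79 Y25.86 F2920
G01 X140.29 Y25.19
G01 X155.36 Y62.71
G01 X227.62 Y121.17
G01 X278.22 Y91.77
G01 X237.06 Y23.37
M5
G00 X176.72 Y75.82
M4 S254
G01 X240.83 Y75.82 F2920
G01 X240.83 Y18.67
G01 X176.72 Y18.67
G01 X176.72 Y75.82
M5
G00 X191.09 Y48.96
M4 S254
G01 X204.41 Y68.66 F2920
G01 X231.70 Y88.15
G01 X256.82 Y98.91
G01 X263.66 Y92.45
M5
G00 X290.03 Y76.55
M4 S254
G01 X89.11 Y119.22 F2920
G01 X248.36 Y40.49
G01 X215.49 Y116.42
M5
G00 X0.00 Y0.00

1 u = 1 mm; y_m = 126.38 − y.

[1] `<path>` quadratic bezier, #008000→engrave S254 F2920: (179.95,21.12) → (157.72,22.64) → (137.34,21.92) → (118.81,18.95) → (102.12,13.73)

[2] `<polygon>` closed polygon, #008000→engrave S254 F2920: (237.06,23.37) → (318.79,25.86) → (140.29,25.19) → (155.36,62.71) → (227.62,121.17) → (278.22,91.77) → (237.06,23.37) (closed)

[3] `<rect>` rectangle, #008000→engrave S254 F2920: (176.72,75.82) → (240.83,75.82) → (240.83,18.67) → (176.72,18.67) → (176.72,75.82) (closed)

[4] `<path>` cubic bezier, #008000→engrave S254 F2920: (191.09,48.96) → (204.41,68.66) → (231.70,88.15) → (256.82,98.91) → (263.66,92.45)

[5] `<path>` open polyline, #008000→engrave S254 F2920: (290.03,76.55) → (89.11,119.22) → (248.36,40.49) → (215.49,116.42)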